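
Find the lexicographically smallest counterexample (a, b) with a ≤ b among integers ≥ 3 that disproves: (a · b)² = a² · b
Substituting (3, 3) into the claim:
LHS = (3 · 3)² = 81
RHS = 3² · 3 = 27

Since LHS ≠ RHS, this pair disproves the claim, and no lexicographically smaller pair (a ≤ b, integers ≥ 3) does.

For instance (8, 9) is also a counterexample (LHS = 5184, RHS = 576), but it's lexicographically larger.

Answer: (a, b) = (3, 3)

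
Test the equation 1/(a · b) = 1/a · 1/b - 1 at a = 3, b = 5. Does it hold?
Substituting a = 3, b = 5:

LHS = 1/(3 · 5) = 1/15
RHS = 1/3 · 1/5 - 1 = -14/15

LHS ≠ RHS, so the equation does not hold at this point.

Answer: Fails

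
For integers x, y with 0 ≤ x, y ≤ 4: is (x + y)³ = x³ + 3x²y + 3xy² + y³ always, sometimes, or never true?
Always true

The identity holds for every pair in the range. For instance at (x, y) = (0, 1): both sides equal 1.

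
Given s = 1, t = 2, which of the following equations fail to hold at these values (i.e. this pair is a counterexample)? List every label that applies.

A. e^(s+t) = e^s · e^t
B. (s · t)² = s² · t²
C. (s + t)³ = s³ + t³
C

Evaluating each claim at the given values:
A. LHS = e^3 ≈ 20.09, RHS = e^3 ≈ 20.09 → holds here (LHS = RHS)
B. LHS = 4, RHS = 4 → holds here (LHS = RHS)
C. LHS = 27, RHS = 9 → fails here (LHS ≠ RHS)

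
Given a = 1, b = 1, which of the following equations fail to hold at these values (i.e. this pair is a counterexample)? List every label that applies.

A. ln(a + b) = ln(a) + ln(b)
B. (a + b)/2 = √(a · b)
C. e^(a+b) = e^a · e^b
Evaluating each claim at the given values:
A. LHS = ln(2) ≈ 0.6931, RHS = 0 → fails here (LHS ≠ RHS)
B. LHS = 1, RHS = 1 → holds here (LHS = RHS)
C. LHS = e^2 ≈ 7.389, RHS = e^2 ≈ 7.389 → holds here (LHS = RHS)

Answer: A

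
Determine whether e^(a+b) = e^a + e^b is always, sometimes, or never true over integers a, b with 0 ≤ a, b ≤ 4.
The claim fails for every pair in the range. For instance at (a, b) = (1, 0): LHS = e ≈ 2.718, RHS = 1 + e ≈ 3.718.

Answer: Never true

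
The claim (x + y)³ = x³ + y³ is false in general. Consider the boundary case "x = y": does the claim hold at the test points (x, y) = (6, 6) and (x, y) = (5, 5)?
At (6, 6): LHS = 1728 ≠ RHS = 432
At (5, 5): LHS = 1000 ≠ RHS = 250

Answer: No, fails at both test points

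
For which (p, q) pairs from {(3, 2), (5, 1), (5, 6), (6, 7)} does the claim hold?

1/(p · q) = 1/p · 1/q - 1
None

Testing each pair:
(3, 2): LHS = 1/6, RHS = -5/6 → fails
(5, 1): LHS = 1/5, RHS = -4/5 → fails
(5, 6): LHS = 1/30, RHS = -29/30 → fails
(6, 7): LHS = 1/42, RHS = -41/42 → fails

No pair satisfies the claim.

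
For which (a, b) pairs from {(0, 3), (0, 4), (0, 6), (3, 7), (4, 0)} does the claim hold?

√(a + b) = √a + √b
Testing each pair:
(0, 3): LHS = √(3) ≈ 1.732, RHS = √(3) ≈ 1.732 → holds
(0, 4): LHS = 2, RHS = 2 → holds
(0, 6): LHS = √(6) ≈ 2.449, RHS = √(6) ≈ 2.449 → holds
(3, 7): LHS = √(10) ≈ 3.162, RHS = √(3) + √(7) ≈ 4.378 → fails
(4, 0): LHS = 2, RHS = 2 → holds

4 of 5 pairs satisfy the claim.

Answer: (0, 3), (0, 4), (0, 6), (4, 0)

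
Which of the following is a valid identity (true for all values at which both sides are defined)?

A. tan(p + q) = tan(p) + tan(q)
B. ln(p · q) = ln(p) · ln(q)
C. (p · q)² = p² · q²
A: fails at (3, 7) — LHS = tan(10) ≈ 0.6484, RHS = tan(3) + tan(7) ≈ 0.7289.
B: fails at (1, 4) — LHS = ln(4) ≈ 1.386, RHS = 0.
C: holds — e.g. at (2, 5), both sides equal 100.

Answer: C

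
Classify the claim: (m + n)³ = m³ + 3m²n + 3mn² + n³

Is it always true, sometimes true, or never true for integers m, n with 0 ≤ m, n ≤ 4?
Always true

The identity holds for every pair in the range. For instance at (m, n) = (1, 2): both sides equal 27.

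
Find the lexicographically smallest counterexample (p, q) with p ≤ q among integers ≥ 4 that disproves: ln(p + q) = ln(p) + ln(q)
Substituting (4, 4) into the claim:
LHS = ln(4 + 4) = ln(8) ≈ 2.079
RHS = ln(4) + ln(4) = 2·ln(4) ≈ 2.773

Since LHS ≠ RHS, this pair disproves the claim, and no lexicographically smaller pair (p ≤ q, integers ≥ 4) does.

For instance (6, 10) is also a counterexample (LHS = ln(16) ≈ 2.773, RHS = ln(6) + ln(10) ≈ 4.094), but it's lexicographically larger.

Answer: (p, q) = (4, 4)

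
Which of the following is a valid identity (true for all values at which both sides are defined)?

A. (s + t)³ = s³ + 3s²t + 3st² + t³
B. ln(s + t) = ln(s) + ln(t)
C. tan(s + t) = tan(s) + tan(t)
A: holds — e.g. at (2, 4), both sides equal 216.
B: fails at (1, 2) — LHS = ln(3) ≈ 1.099, RHS = ln(2) ≈ 0.6931.
C: fails at (5, 5) — LHS = tan(10) ≈ 0.6484, RHS = 2·tan(5) ≈ -6.761.

Answer: A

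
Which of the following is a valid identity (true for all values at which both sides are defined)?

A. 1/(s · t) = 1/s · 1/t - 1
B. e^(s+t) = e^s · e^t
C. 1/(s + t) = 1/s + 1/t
B

A: fails at (1, 1) — LHS = 1, RHS = 0.
B: holds — e.g. at (2, 5), both sides equal e^7 ≈ 1097.
C: fails at (3, 5) — LHS = 1/8, RHS = 8/15.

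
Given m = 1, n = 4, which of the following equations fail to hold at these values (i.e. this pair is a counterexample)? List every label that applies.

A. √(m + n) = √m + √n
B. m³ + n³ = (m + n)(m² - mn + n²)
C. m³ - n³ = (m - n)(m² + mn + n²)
A

Evaluating each claim at the given values:
A. LHS = √(5) ≈ 2.236, RHS = 3 → fails here (LHS ≠ RHS)
B. LHS = 65, RHS = 65 → holds here (LHS = RHS)
C. LHS = -63, RHS = -63 → holds here (LHS = RHS)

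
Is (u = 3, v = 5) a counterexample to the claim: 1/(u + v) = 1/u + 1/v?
Substituting u = 3, v = 5:
LHS = 1/(3 + 5) = 1/8
RHS = 1/3 + 1/5 = 8/15

Since LHS ≠ RHS, this pair disproves the claim.

Answer: Yes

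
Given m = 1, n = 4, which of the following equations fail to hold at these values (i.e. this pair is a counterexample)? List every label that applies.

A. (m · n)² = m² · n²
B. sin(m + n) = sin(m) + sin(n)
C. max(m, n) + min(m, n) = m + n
B

Evaluating each claim at the given values:
A. LHS = 16, RHS = 16 → holds here (LHS = RHS)
B. LHS = sin(5) ≈ -0.9589, RHS = sin(4) + sin(1) ≈ 0.08467 → fails here (LHS ≠ RHS)
C. LHS = 5, RHS = 5 → holds here (LHS = RHS)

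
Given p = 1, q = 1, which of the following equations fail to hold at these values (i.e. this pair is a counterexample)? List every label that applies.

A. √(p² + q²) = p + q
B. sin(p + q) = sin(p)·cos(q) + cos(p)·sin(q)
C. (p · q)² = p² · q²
Evaluating each claim at the given values:
A. LHS = √(2) ≈ 1.414, RHS = 2 → fails here (LHS ≠ RHS)
B. LHS = sin(2) ≈ 0.9093, RHS = 2·sin(1)·cos(1) ≈ 0.9093 → holds here (LHS = RHS)
C. LHS = 1, RHS = 1 → holds here (LHS = RHS)

Answer: A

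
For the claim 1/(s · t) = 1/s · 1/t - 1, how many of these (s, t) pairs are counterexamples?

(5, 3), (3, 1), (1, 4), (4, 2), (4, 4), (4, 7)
6

Testing each pair:
(5, 3): LHS = 1/15, RHS = -14/15 → counterexample
(3, 1): LHS = 1/3, RHS = -2/3 → counterexample
(1, 4): LHS = 1/4, RHS = -3/4 → counterexample
(4, 2): LHS = 1/8, RHS = -7/8 → counterexample
(4, 4): LHS = 1/16, RHS = -15/16 → counterexample
(4, 7): LHS = 1/28, RHS = -27/28 → counterexample

That makes 6 counterexamples.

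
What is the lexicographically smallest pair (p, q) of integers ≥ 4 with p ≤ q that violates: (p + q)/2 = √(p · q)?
(p, q) = (4, 5)

At (4, 4): both sides equal 4, so it holds there.

Substituting (4, 5) into the claim:
LHS = (4 + 5)/2 = 9/2
RHS = √(4 · 5) = 2·√(5) ≈ 4.472

Since LHS ≠ RHS, this pair disproves the claim, and no lexicographically smaller pair (p ≤ q, integers ≥ 4) does.

For instance (6, 7) is also a counterexample (LHS = 13/2, RHS = √(42) ≈ 6.481), but it's lexicographically larger.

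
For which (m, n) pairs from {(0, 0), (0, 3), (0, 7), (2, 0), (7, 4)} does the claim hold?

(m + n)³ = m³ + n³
Testing each pair:
(0, 0): LHS = 0, RHS = 0 → holds
(0, 3): LHS = 27, RHS = 27 → holds
(0, 7): LHS = 343, RHS = 343 → holds
(2, 0): LHS = 8, RHS = 8 → holds
(7, 4): LHS = 1331, RHS = 407 → fails

4 of 5 pairs satisfy the claim.

Answer: (0, 0), (0, 3), (0, 7), (2, 0)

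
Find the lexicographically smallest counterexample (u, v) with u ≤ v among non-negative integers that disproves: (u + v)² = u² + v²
(u, v) = (1, 1)

At (0, 2): both sides equal 4, so it holds there.
At (0, 7): both sides equal 49, so it holds there.

Substituting (1, 1) into the claim:
LHS = (1 + 1)² = 4
RHS = 1² + 1² = 2

Since LHS ≠ RHS, this pair disproves the claim, and no lexicographically smaller pair (u ≤ v, non-negative integers) does.

For instance (3, 7) is also a counterexample (LHS = 100, RHS = 58), but it's lexicographically larger.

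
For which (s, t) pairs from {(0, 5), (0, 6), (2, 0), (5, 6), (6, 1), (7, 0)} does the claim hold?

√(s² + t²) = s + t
(0, 5), (0, 6), (2, 0), (7, 0)

Testing each pair:
(0, 5): LHS = 5, RHS = 5 → holds
(0, 6): LHS = 6, RHS = 6 → holds
(2, 0): LHS = 2, RHS = 2 → holds
(5, 6): LHS = √(61) ≈ 7.81, RHS = 11 → fails
(6, 1): LHS = √(37) ≈ 6.083, RHS = 7 → fails
(7, 0): LHS = 7, RHS = 7 → holds

4 of 6 pairs satisfy the claim.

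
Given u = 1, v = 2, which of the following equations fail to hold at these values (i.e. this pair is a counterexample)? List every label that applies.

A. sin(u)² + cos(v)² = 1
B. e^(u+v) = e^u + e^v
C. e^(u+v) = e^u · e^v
A, B

Evaluating each claim at the given values:
A. LHS = cos(2)² + sin(1)² ≈ 0.8813, RHS = 1 → fails here (LHS ≠ RHS)
B. LHS = e^3 ≈ 20.09, RHS = e + e^2 ≈ 10.11 → fails here (LHS ≠ RHS)
C. LHS = e^3 ≈ 20.09, RHS = e^3 ≈ 20.09 → holds here (LHS = RHS)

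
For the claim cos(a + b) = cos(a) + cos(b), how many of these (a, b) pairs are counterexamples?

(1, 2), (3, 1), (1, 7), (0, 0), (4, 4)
Testing each pair:
(1, 2): LHS = cos(3) ≈ -0.99, RHS = cos(2) + cos(1) ≈ 0.1242 → counterexample
(3, 1): LHS = cos(4) ≈ -0.6536, RHS = cos(3) + cos(1) ≈ -0.4497 → counterexample
(1, 7): LHS = cos(8) ≈ -0.1455, RHS = cos(1) + cos(7) ≈ 1.294 → counterexample
(0, 0): LHS = 1, RHS = 2 → counterexample
(4, 4): LHS = cos(8) ≈ -0.1455, RHS = 2·cos(4) ≈ -1.307 → counterexample

That makes 5 counterexamples.

Answer: 5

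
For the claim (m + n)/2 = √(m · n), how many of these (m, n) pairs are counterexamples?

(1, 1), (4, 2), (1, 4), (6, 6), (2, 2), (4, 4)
Testing each pair:
(1, 1): LHS = 1, RHS = 1 → satisfies claim
(4, 2): LHS = 3, RHS = 2·√(2) ≈ 2.828 → counterexample
(1, 4): LHS = 5/2, RHS = 2 → counterexample
(6, 6): LHS = 6, RHS = 6 → satisfies claim
(2, 2): LHS = 2, RHS = 2 → satisfies claim
(4, 4): LHS = 4, RHS = 4 → satisfies claim

That makes 2 counterexamples.

Answer: 2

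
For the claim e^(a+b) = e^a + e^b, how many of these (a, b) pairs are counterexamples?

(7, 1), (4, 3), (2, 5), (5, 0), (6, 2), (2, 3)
6

Testing each pair:
(7, 1): LHS = e^8 ≈ 2981, RHS = e + e^7 ≈ 1099 → counterexample
(4, 3): LHS = e^7 ≈ 1097, RHS = e^3 + e^4 ≈ 74.68 → counterexample
(2, 5): LHS = e^7 ≈ 1097, RHS = e^2 + e^5 ≈ 155.8 → counterexample
(5, 0): LHS = e^5 ≈ 148.4, RHS = 1 + e^5 ≈ 149.4 → counterexample
(6, 2): LHS = e^8 ≈ 2981, RHS = e^2 + e^6 ≈ 410.8 → counterexample
(2, 3): LHS = e^5 ≈ 148.4, RHS = e^2 + e^3 ≈ 27.47 → counterexample

That makes 6 counterexamples.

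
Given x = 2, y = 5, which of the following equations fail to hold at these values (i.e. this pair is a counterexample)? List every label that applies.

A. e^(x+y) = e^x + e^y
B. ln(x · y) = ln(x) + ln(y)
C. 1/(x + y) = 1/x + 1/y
Evaluating each claim at the given values:
A. LHS = e^7 ≈ 1097, RHS = e^2 + e^5 ≈ 155.8 → fails here (LHS ≠ RHS)
B. LHS = ln(10) ≈ 2.303, RHS = ln(2) + ln(5) ≈ 2.303 → holds here (LHS = RHS)
C. LHS = 1/7, RHS = 7/10 → fails here (LHS ≠ RHS)

Answer: A, C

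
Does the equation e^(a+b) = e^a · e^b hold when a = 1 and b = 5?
Substituting a = 1, b = 5:

LHS = e^(1+5) = e^6 ≈ 403.4
RHS = e^1 · e^5 = e^6 ≈ 403.4

LHS = RHS, so the equation holds at this point.

Answer: Holds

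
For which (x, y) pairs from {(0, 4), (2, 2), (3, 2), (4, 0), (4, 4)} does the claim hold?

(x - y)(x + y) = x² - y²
All pairs

Testing each pair:
(0, 4): LHS = -16, RHS = -16 → holds
(2, 2): LHS = 0, RHS = 0 → holds
(3, 2): LHS = 5, RHS = 5 → holds
(4, 0): LHS = 16, RHS = 16 → holds
(4, 4): LHS = 0, RHS = 0 → holds

Every pair satisfies the claim.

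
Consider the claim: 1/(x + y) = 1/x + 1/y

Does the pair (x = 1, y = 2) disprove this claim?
Substituting x = 1, y = 2:
LHS = 1/(1 + 2) = 1/3
RHS = 1/1 + 1/2 = 3/2

Since LHS ≠ RHS, this pair disproves the claim.

Answer: Yes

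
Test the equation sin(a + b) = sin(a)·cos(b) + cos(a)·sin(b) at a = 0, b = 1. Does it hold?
Substituting a = 0, b = 1:

LHS = sin(0 + 1) = sin(1) ≈ 0.8415
RHS = sin(0)·cos(1) + cos(0)·sin(1) = sin(1) ≈ 0.8415

LHS = RHS, so the equation holds at this point.

Answer: Holds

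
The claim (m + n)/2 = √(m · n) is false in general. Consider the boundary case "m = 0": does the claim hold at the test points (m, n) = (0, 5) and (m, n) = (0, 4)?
No, fails at both test points

At (0, 5): LHS = 5/2 ≠ RHS = 0
At (0, 4): LHS = 2 ≠ RHS = 0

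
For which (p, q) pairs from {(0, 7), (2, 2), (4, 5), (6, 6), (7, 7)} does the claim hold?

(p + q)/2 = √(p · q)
(2, 2), (6, 6), (7, 7)

Testing each pair:
(0, 7): LHS = 7/2, RHS = 0 → fails
(2, 2): LHS = 2, RHS = 2 → holds
(4, 5): LHS = 9/2, RHS = 2·√(5) ≈ 4.472 → fails
(6, 6): LHS = 6, RHS = 6 → holds
(7, 7): LHS = 7, RHS = 7 → holds

3 of 5 pairs satisfy the claim.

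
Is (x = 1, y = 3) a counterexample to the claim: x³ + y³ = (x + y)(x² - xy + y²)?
Substituting x = 1, y = 3:
LHS = 1³ + 3³ = 28
RHS = (1 + 3)(1² - 1·3 + 3²) = 28

The sides agree, so this pair does not disprove the claim.

Answer: No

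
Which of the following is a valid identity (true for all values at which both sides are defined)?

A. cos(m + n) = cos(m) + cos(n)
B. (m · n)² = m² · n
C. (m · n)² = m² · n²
A: fails at (2, 3) — LHS = cos(5) ≈ 0.2837, RHS = cos(3) + cos(2) ≈ -1.406.
B: fails at (4, 4) — LHS = 256, RHS = 64.
C: holds — e.g. at (5, 5), both sides equal 625.

Answer: C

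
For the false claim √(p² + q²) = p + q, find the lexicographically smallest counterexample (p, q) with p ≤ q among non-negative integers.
Substituting (1, 1) into the claim:
LHS = √(1² + 1²) = √(2) ≈ 1.414
RHS = 1 + 1 = 2

Since LHS ≠ RHS, this pair disproves the claim, and no lexicographically smaller pair (p ≤ q, non-negative integers) does.

For instance (2, 2) is also a counterexample (LHS = 2·√(2) ≈ 2.828, RHS = 4), but it's lexicographically larger.

Answer: (p, q) = (1, 1)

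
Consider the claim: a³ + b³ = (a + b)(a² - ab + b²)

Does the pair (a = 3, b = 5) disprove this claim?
Substituting a = 3, b = 5:
LHS = 3³ + 5³ = 152
RHS = (3 + 5)(3² - 3·5 + 5²) = 152

The sides agree, so this pair does not disprove the claim.

Answer: No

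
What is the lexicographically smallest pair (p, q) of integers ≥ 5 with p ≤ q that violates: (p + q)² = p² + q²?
Substituting (5, 5) into the claim:
LHS = (5 + 5)² = 100
RHS = 5² + 5² = 50

Since LHS ≠ RHS, this pair disproves the claim, and no lexicographically smaller pair (p ≤ q, integers ≥ 5) does.

For instance (6, 10) is also a counterexample (LHS = 256, RHS = 136), but it's lexicographically larger.

Answer: (p, q) = (5, 5)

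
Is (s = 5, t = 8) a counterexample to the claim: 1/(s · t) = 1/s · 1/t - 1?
Yes

Substituting s = 5, t = 8:
LHS = 1/(5 · 8) = 1/40
RHS = 1/5 · 1/8 - 1 = -39/40

Since LHS ≠ RHS, this pair disproves the claim.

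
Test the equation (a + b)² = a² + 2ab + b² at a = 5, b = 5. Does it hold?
Substituting a = 5, b = 5:

LHS = (5 + 5)² = 100
RHS = 5² + 2·5·5 + 5² = 100

LHS = RHS, so the equation holds at this point.

Answer: Holds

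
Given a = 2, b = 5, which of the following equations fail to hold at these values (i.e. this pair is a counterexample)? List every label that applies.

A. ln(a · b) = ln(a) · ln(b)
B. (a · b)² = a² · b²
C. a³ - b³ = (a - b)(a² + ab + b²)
Evaluating each claim at the given values:
A. LHS = ln(10) ≈ 2.303, RHS = ln(2)·ln(5) ≈ 1.116 → fails here (LHS ≠ RHS)
B. LHS = 100, RHS = 100 → holds here (LHS = RHS)
C. LHS = -117, RHS = -117 → holds here (LHS = RHS)

Answer: A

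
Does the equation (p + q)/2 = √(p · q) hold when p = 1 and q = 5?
Substituting p = 1, q = 5:

LHS = (1 + 5)/2 = 3
RHS = √(1 · 5) = √(5) ≈ 2.236

LHS ≠ RHS, so the equation does not hold at this point.

Answer: Fails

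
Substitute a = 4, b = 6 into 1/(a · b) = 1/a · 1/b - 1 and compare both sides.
LHS = 1/(4 · 6) = 1/24
RHS = 1/4 · 1/6 - 1 = -23/24

LHS ≠ RHS, so the equation does not hold here.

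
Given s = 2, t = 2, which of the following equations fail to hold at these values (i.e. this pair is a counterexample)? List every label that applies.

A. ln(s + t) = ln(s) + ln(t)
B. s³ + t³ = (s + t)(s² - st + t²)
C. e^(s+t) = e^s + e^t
C

Evaluating each claim at the given values:
A. LHS = ln(4) ≈ 1.386, RHS = 2·ln(2) ≈ 1.386 → holds here (LHS = RHS)
B. LHS = 16, RHS = 16 → holds here (LHS = RHS)
C. LHS = e^4 ≈ 54.6, RHS = 2·e^2 ≈ 14.78 → fails here (LHS ≠ RHS)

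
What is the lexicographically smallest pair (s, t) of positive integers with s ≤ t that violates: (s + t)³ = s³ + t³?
Substituting (1, 1) into the claim:
LHS = (1 + 1)³ = 8
RHS = 1³ + 1³ = 2

Since LHS ≠ RHS, this pair disproves the claim, and no lexicographically smaller pair (s ≤ t, positive integers) does.

For instance (5, 7) is also a counterexample (LHS = 1728, RHS = 468), but it's lexicographically larger.

Answer: (s, t) = (1, 1)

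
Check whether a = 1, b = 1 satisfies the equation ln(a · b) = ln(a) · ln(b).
Holds

Substituting a = 1, b = 1:

LHS = ln(1 · 1) = 0
RHS = ln(1) · ln(1) = 0

LHS = RHS, so the equation holds at this point.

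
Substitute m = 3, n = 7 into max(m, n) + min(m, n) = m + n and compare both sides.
LHS = max(3, 7) + min(3, 7) = 10
RHS = 3 + 7 = 10

LHS = RHS: the two sides agree.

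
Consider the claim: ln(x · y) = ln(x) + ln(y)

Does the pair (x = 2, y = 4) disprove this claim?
Substituting x = 2, y = 4:
LHS = ln(2 · 4) = ln(8) ≈ 2.079
RHS = ln(2) + ln(4) ≈ 2.079

The sides agree, so this pair does not disprove the claim.

Answer: No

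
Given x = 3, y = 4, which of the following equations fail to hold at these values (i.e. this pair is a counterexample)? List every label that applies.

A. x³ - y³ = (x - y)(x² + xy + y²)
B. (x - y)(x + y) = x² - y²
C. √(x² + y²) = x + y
C

Evaluating each claim at the given values:
A. LHS = -37, RHS = -37 → holds here (LHS = RHS)
B. LHS = -7, RHS = -7 → holds here (LHS = RHS)
C. LHS = 5, RHS = 7 → fails here (LHS ≠ RHS)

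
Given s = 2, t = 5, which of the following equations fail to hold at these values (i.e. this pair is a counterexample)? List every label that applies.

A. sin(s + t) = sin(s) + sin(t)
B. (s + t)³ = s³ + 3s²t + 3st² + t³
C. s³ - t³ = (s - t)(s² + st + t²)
Evaluating each claim at the given values:
A. LHS = sin(7) ≈ 0.657, RHS = sin(5) + sin(2) ≈ -0.04963 → fails here (LHS ≠ RHS)
B. LHS = 343, RHS = 343 → holds here (LHS = RHS)
C. LHS = -117, RHS = -117 → holds here (LHS = RHS)

Answer: A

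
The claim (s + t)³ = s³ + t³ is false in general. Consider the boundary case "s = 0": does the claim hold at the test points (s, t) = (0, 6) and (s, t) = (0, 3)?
Yes, holds at both test points

At (0, 6): LHS = 216, RHS = 216 → equal
At (0, 3): LHS = 27, RHS = 27 → equal

So the claim does hold at both of these boundary points, even though it is not an identity.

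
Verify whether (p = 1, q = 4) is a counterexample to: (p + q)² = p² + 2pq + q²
Substituting p = 1, q = 4:
LHS = (1 + 4)² = 25
RHS = 1² + 2·1·4 + 4² = 25

The sides agree, so this pair does not disprove the claim.

Answer: No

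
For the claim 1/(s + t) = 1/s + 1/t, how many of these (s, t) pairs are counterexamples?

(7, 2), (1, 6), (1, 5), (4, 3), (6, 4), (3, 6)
6

Testing each pair:
(7, 2): LHS = 1/9, RHS = 9/14 → counterexample
(1, 6): LHS = 1/7, RHS = 7/6 → counterexample
(1, 5): LHS = 1/6, RHS = 6/5 → counterexample
(4, 3): LHS = 1/7, RHS = 7/12 → counterexample
(6, 4): LHS = 1/10, RHS = 5/12 → counterexample
(3, 6): LHS = 1/9, RHS = 1/2 → counterexample

That makes 6 counterexamples.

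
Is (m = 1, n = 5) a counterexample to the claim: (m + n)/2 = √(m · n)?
Substituting m = 1, n = 5:
LHS = (1 + 5)/2 = 3
RHS = √(1 · 5) = √(5) ≈ 2.236

Since LHS ≠ RHS, this pair disproves the claim.

Answer: Yes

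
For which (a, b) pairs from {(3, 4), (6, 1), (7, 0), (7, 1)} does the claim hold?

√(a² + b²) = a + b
Testing each pair:
(3, 4): LHS = 5, RHS = 7 → fails
(6, 1): LHS = √(37) ≈ 6.083, RHS = 7 → fails
(7, 0): LHS = 7, RHS = 7 → holds
(7, 1): LHS = 5·√(2) ≈ 7.071, RHS = 8 → fails

1 of 4 pairs satisfies the claim.

Answer: (7, 0)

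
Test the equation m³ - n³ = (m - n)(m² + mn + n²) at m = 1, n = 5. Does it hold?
Substituting m = 1, n = 5:

LHS = 1³ - 5³ = -124
RHS = (1 - 5)(1² + 1·5 + 5²) = -124

LHS = RHS, so the equation holds at this point.

Answer: Holds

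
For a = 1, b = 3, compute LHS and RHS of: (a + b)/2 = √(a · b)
LHS = (1 + 3)/2 = 2
RHS = √(1 · 3) = √(3) ≈ 1.732

LHS ≠ RHS (they differ by about 0.2679), so the equation does not hold here.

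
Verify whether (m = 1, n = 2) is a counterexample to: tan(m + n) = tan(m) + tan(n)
Yes

Substituting m = 1, n = 2:
LHS = tan(1 + 2) = tan(3) ≈ -0.1425
RHS = tan(1) + tan(2) ≈ -0.6276

Since LHS ≠ RHS, this pair disproves the claim.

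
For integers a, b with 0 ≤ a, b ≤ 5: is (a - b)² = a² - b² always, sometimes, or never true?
It holds at (a, b) = (5, 5) (both sides equal 0), but fails at (a, b) = (3, 2) (LHS = 1, RHS = 5).

Answer: Sometimes true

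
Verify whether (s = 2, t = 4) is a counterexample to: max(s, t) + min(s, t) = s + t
No

Substituting s = 2, t = 4:
LHS = max(2, 4) + min(2, 4) = 6
RHS = 2 + 4 = 6

The sides agree, so this pair does not disprove the claim.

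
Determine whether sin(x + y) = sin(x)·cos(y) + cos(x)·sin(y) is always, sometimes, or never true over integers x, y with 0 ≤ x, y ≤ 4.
Always true

The identity holds for every pair in the range. For instance at (x, y) = (1, 0): both sides equal sin(1) ≈ 0.8415.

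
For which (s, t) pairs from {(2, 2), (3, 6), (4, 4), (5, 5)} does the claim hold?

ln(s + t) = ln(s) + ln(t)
(2, 2)

Testing each pair:
(2, 2): LHS = ln(4) ≈ 1.386, RHS = 2·ln(2) ≈ 1.386 → holds
(3, 6): LHS = ln(9) ≈ 2.197, RHS = ln(3) + ln(6) ≈ 2.89 → fails
(4, 4): LHS = ln(8) ≈ 2.079, RHS = 2·ln(4) ≈ 2.773 → fails
(5, 5): LHS = ln(10) ≈ 2.303, RHS = 2·ln(5) ≈ 3.219 → fails

1 of 4 pairs satisfies the claim.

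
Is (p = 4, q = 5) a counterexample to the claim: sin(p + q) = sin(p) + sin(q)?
Yes

Substituting p = 4, q = 5:
LHS = sin(4 + 5) = sin(9) ≈ 0.4121
RHS = sin(4) + sin(5) ≈ -1.716

Since LHS ≠ RHS, this pair disproves the claim.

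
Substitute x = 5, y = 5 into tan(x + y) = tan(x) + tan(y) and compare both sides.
LHS = tan(5 + 5) = tan(10) ≈ 0.6484
RHS = tan(5) + tan(5) = 2·tan(5) ≈ -6.761

LHS ≠ RHS (they differ by about 7.409), so the equation does not hold here.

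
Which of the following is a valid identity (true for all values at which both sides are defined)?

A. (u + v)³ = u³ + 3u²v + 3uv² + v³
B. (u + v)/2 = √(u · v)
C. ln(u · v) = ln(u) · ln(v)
A

A: holds — e.g. at (1, 2), both sides equal 27.
B: fails at (3, 4) — LHS = 7/2, RHS = 2·√(3) ≈ 3.464.
C: fails at (1, 3) — LHS = ln(3) ≈ 1.099, RHS = 0.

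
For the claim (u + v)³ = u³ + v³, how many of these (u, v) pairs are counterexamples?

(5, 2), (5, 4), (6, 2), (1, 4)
Testing each pair:
(5, 2): LHS = 343, RHS = 133 → counterexample
(5, 4): LHS = 729, RHS = 189 → counterexample
(6, 2): LHS = 512, RHS = 224 → counterexample
(1, 4): LHS = 125, RHS = 65 → counterexample

That makes 4 counterexamples.

Answer: 4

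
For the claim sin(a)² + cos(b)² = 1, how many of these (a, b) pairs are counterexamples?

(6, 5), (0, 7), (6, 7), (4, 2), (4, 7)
Testing each pair:
(6, 5): LHS = sin(6)² + cos(5)² ≈ 0.1585, RHS = 1 → counterexample
(0, 7): LHS = cos(7)² ≈ 0.5684, RHS = 1 → counterexample
(6, 7): LHS = sin(6)² + cos(7)² ≈ 0.6464, RHS = 1 → counterexample
(4, 2): LHS = cos(2)² + sin(4)² ≈ 0.7459, RHS = 1 → counterexample
(4, 7): LHS = cos(7)² + sin(4)² ≈ 1.141, RHS = 1 → counterexample

That makes 5 counterexamples.

Answer: 5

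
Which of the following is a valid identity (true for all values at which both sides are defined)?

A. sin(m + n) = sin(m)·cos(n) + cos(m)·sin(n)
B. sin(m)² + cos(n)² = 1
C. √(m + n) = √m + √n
A: holds — e.g. at (4, 4), both sides equal sin(8) ≈ 0.9894.
B: fails at (3, 5) — LHS = sin(3)² + cos(5)² ≈ 0.1004, RHS = 1.
C: fails at (1, 2) — LHS = √(3) ≈ 1.732, RHS = 1 + √(2) ≈ 2.414.

Answer: A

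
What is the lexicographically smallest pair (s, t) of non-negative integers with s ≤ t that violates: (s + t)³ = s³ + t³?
At (0, 3): both sides equal 27, so it holds there.

Substituting (1, 1) into the claim:
LHS = (1 + 1)³ = 8
RHS = 1³ + 1³ = 2

Since LHS ≠ RHS, this pair disproves the claim, and no lexicographically smaller pair (s ≤ t, non-negative integers) does.

For instance (5, 5) is also a counterexample (LHS = 1000, RHS = 250), but it's lexicographically larger.

Answer: (s, t) = (1, 1)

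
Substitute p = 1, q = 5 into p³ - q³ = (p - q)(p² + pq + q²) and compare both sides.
LHS = 1³ - 5³ = -124
RHS = (1 - 5)(1² + 1·5 + 5²) = -124

LHS = RHS: the two sides agree.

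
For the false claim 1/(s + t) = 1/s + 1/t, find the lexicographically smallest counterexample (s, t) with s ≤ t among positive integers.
(s, t) = (1, 1)

Substituting (1, 1) into the claim:
LHS = 1/(1 + 1) = 1/2
RHS = 1/1 + 1/1 = 2

Since LHS ≠ RHS, this pair disproves the claim, and no lexicographically smaller pair (s ≤ t, positive integers) does.

For instance (1, 5) is also a counterexample (LHS = 1/6, RHS = 6/5), but it's lexicographically larger.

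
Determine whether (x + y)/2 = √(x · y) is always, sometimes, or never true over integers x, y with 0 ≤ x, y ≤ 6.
Sometimes true

It holds at (x, y) = (2, 2) (both sides equal 2), but fails at (x, y) = (0, 2) (LHS = 1, RHS = 0).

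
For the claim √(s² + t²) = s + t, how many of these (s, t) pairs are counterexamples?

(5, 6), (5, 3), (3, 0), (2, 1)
Testing each pair:
(5, 6): LHS = √(61) ≈ 7.81, RHS = 11 → counterexample
(5, 3): LHS = √(34) ≈ 5.831, RHS = 8 → counterexample
(3, 0): LHS = 3, RHS = 3 → satisfies claim
(2, 1): LHS = √(5) ≈ 2.236, RHS = 3 → counterexample

That makes 3 counterexamples.

Answer: 3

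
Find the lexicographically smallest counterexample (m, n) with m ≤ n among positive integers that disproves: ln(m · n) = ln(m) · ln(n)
At (1, 1): both sides equal 0, so it holds there.

Substituting (1, 2) into the claim:
LHS = ln(1 · 2) = ln(2) ≈ 0.6931
RHS = ln(1) · ln(2) = 0

Since LHS ≠ RHS, this pair disproves the claim, and no lexicographically smaller pair (m ≤ n, positive integers) does.

For instance (5, 5) is also a counterexample (LHS = ln(25) ≈ 3.219, RHS = ln(5)² ≈ 2.59), but it's lexicographically larger.

Answer: (m, n) = (1, 2)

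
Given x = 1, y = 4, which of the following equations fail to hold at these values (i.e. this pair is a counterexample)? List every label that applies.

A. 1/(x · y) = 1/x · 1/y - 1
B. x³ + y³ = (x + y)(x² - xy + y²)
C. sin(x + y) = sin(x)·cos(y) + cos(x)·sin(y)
Evaluating each claim at the given values:
A. LHS = 1/4, RHS = -3/4 → fails here (LHS ≠ RHS)
B. LHS = 65, RHS = 65 → holds here (LHS = RHS)
C. LHS = sin(5) ≈ -0.9589, RHS = sin(1)·cos(4) + sin(4)·cos(1) ≈ -0.9589 → holds here (LHS = RHS)

Answer: A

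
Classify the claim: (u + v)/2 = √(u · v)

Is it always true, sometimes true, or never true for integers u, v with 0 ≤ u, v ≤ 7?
It holds at (u, v) = (1, 1) (both sides equal 1), but fails at (u, v) = (3, 1) (LHS = 2, RHS = √(3) ≈ 1.732).

Answer: Sometimes true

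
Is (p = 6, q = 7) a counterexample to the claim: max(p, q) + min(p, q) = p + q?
Substituting p = 6, q = 7:
LHS = max(6, 7) + min(6, 7) = 13
RHS = 6 + 7 = 13

The sides agree, so this pair does not disprove the claim.

Answer: No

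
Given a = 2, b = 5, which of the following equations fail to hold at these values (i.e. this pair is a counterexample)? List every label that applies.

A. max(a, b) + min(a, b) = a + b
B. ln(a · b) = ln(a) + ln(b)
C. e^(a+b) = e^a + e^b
Evaluating each claim at the given values:
A. LHS = 7, RHS = 7 → holds here (LHS = RHS)
B. LHS = ln(10) ≈ 2.303, RHS = ln(2) + ln(5) ≈ 2.303 → holds here (LHS = RHS)
C. LHS = e^7 ≈ 1097, RHS = e^2 + e^5 ≈ 155.8 → fails here (LHS ≠ RHS)

Answer: C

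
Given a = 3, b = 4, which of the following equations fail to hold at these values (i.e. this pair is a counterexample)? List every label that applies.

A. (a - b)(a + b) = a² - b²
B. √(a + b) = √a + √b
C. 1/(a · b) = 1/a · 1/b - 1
Evaluating each claim at the given values:
A. LHS = -7, RHS = -7 → holds here (LHS = RHS)
B. LHS = √(7) ≈ 2.646, RHS = √(3) + 2 ≈ 3.732 → fails here (LHS ≠ RHS)
C. LHS = 1/12, RHS = -11/12 → fails here (LHS ≠ RHS)

Answer: B, C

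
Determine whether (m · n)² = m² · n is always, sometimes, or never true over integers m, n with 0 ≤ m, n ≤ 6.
Sometimes true

It holds at (m, n) = (3, 1) (both sides equal 9), but fails at (m, n) = (6, 5) (LHS = 900, RHS = 180).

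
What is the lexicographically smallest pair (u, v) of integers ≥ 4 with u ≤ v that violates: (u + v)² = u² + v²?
Substituting (4, 4) into the claim:
LHS = (4 + 4)² = 64
RHS = 4² + 4² = 32

Since LHS ≠ RHS, this pair disproves the claim, and no lexicographically smaller pair (u ≤ v, integers ≥ 4) does.

For instance (6, 6) is also a counterexample (LHS = 144, RHS = 72), but it's lexicographically larger.

Answer: (u, v) = (4, 4)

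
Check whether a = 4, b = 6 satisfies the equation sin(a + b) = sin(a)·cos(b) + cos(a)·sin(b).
Substituting a = 4, b = 6:

LHS = sin(4 + 6) = sin(10) ≈ -0.544
RHS = sin(4)·cos(6) + cos(4)·sin(6) = sin(4)·cos(6) + sin(6)·cos(4) ≈ -0.544

LHS = RHS, so the equation holds at this point.

Answer: Holds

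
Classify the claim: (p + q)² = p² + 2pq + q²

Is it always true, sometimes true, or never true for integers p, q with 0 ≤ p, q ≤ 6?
The identity holds for every pair in the range. For instance at (p, q) = (1, 0): both sides equal 1.

Answer: Always true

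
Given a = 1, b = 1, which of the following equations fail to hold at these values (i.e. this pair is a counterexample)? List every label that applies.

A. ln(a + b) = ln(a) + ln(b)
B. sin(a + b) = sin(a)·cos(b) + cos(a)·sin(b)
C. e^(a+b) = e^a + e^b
A, C

Evaluating each claim at the given values:
A. LHS = ln(2) ≈ 0.6931, RHS = 0 → fails here (LHS ≠ RHS)
B. LHS = sin(2) ≈ 0.9093, RHS = 2·sin(1)·cos(1) ≈ 0.9093 → holds here (LHS = RHS)
C. LHS = e^2 ≈ 7.389, RHS = 2·e ≈ 5.437 → fails here (LHS ≠ RHS)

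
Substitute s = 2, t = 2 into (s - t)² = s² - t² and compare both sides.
LHS = (2 - 2)² = 0
RHS = 2² - 2² = 0

LHS = RHS: the two sides agree.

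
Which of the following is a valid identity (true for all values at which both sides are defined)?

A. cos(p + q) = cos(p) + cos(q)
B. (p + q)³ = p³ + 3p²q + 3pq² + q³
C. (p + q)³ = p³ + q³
A: fails at (3, 7) — LHS = cos(10) ≈ -0.8391, RHS = cos(3) + cos(7) ≈ -0.2361.
B: holds — e.g. at (3, 5), both sides equal 512.
C: fails at (2, 3) — LHS = 125, RHS = 35.

Answer: B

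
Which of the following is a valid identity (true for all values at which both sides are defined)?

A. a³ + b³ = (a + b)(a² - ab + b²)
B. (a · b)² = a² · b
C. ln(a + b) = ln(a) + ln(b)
A: holds — e.g. at (2, 7), both sides equal 351.
B: fails at (6, 7) — LHS = 1764, RHS = 252.
C: fails at (2, 7) — LHS = ln(9) ≈ 2.197, RHS = ln(2) + ln(7) ≈ 2.639.

Answer: A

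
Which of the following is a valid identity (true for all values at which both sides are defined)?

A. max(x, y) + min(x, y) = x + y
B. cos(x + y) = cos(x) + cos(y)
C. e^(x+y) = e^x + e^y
A: holds — e.g. at (1, 5), both sides equal 6.
B: fails at (2, 3) — LHS = cos(5) ≈ 0.2837, RHS = cos(3) + cos(2) ≈ -1.406.
C: fails at (2, 2) — LHS = e^4 ≈ 54.6, RHS = 2·e^2 ≈ 14.78.

Answer: A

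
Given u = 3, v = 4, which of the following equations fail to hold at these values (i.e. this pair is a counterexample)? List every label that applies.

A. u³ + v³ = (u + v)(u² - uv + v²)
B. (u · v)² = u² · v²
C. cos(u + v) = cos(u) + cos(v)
Evaluating each claim at the given values:
A. LHS = 91, RHS = 91 → holds here (LHS = RHS)
B. LHS = 144, RHS = 144 → holds here (LHS = RHS)
C. LHS = cos(7) ≈ 0.7539, RHS = cos(3) + cos(4) ≈ -1.644 → fails here (LHS ≠ RHS)

Answer: C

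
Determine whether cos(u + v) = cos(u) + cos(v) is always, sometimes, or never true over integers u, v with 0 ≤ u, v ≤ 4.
The claim fails for every pair in the range. For instance at (u, v) = (4, 0): LHS = cos(4) ≈ -0.6536, RHS = cos(4) + 1 ≈ 0.3464.

Answer: Never true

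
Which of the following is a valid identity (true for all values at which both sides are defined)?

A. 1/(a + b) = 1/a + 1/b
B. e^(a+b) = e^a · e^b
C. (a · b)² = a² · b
B

A: fails at (2, 3) — LHS = 1/5, RHS = 5/6.
B: holds — e.g. at (4, 6), both sides equal e^10 ≈ 22026.5.
C: fails at (1, 3) — LHS = 9, RHS = 3.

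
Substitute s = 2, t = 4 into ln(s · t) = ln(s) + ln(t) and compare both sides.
LHS = ln(2 · 4) = ln(8) ≈ 2.079
RHS = ln(2) + ln(4) ≈ 2.079

LHS = RHS: the two sides agree.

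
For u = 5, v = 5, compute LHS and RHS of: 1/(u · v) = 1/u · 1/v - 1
LHS = 1/(5 · 5) = 1/25
RHS = 1/5 · 1/5 - 1 = -24/25

LHS ≠ RHS, so the equation does not hold here.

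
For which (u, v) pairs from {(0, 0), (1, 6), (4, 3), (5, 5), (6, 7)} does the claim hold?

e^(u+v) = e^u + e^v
None

Testing each pair:
(0, 0): LHS = 1, RHS = 2 → fails
(1, 6): LHS = e^7 ≈ 1097, RHS = e + e^6 ≈ 406.1 → fails
(4, 3): LHS = e^7 ≈ 1097, RHS = e^3 + e^4 ≈ 74.68 → fails
(5, 5): LHS = e^10 ≈ 22026.5, RHS = 2·e^5 ≈ 296.8 → fails
(6, 7): LHS = e^13 ≈ 442413.4, RHS = e^6 + e^7 ≈ 1500 → fails

No pair satisfies the claim.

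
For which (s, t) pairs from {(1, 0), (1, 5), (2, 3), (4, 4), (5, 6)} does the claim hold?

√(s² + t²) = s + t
(1, 0)

Testing each pair:
(1, 0): LHS = 1, RHS = 1 → holds
(1, 5): LHS = √(26) ≈ 5.099, RHS = 6 → fails
(2, 3): LHS = √(13) ≈ 3.606, RHS = 5 → fails
(4, 4): LHS = 4·√(2) ≈ 5.657, RHS = 8 → fails
(5, 6): LHS = √(61) ≈ 7.81, RHS = 11 → fails

1 of 5 pairs satisfies the claim.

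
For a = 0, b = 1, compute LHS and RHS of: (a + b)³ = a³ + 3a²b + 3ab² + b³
LHS = (0 + 1)³ = 1
RHS = 0³ + 3·0²·1 + 3·0·1² + 1³ = 1

LHS = RHS: the two sides agree.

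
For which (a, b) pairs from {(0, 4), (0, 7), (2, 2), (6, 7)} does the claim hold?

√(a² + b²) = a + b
(0, 4), (0, 7)

Testing each pair:
(0, 4): LHS = 4, RHS = 4 → holds
(0, 7): LHS = 7, RHS = 7 → holds
(2, 2): LHS = 2·√(2) ≈ 2.828, RHS = 4 → fails
(6, 7): LHS = √(85) ≈ 9.22, RHS = 13 → fails

2 of 4 pairs satisfy the claim.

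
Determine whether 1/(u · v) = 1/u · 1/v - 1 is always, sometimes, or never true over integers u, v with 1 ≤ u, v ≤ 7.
Never true

The claim fails for every pair in the range. For instance at (u, v) = (3, 6): LHS = 1/18, RHS = -17/18.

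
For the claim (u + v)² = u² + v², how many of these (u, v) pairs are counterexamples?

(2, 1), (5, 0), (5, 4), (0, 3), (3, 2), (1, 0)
Testing each pair:
(2, 1): LHS = 9, RHS = 5 → counterexample
(5, 0): LHS = 25, RHS = 25 → satisfies claim
(5, 4): LHS = 81, RHS = 41 → counterexample
(0, 3): LHS = 9, RHS = 9 → satisfies claim
(3, 2): LHS = 25, RHS = 13 → counterexample
(1, 0): LHS = 1, RHS = 1 → satisfies claim

That makes 3 counterexamples.

Answer: 3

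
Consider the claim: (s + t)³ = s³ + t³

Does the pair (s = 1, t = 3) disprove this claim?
Yes

Substituting s = 1, t = 3:
LHS = (1 + 3)³ = 64
RHS = 1³ + 3³ = 28

Since LHS ≠ RHS, this pair disproves the claim.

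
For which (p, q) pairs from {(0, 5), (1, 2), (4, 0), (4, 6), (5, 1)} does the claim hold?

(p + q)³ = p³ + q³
(0, 5), (4, 0)

Testing each pair:
(0, 5): LHS = 125, RHS = 125 → holds
(1, 2): LHS = 27, RHS = 9 → fails
(4, 0): LHS = 64, RHS = 64 → holds
(4, 6): LHS = 1000, RHS = 280 → fails
(5, 1): LHS = 216, RHS = 126 → fails

2 of 5 pairs satisfy the claim.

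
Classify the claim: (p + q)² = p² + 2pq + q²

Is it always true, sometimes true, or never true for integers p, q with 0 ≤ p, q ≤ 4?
Always true

The identity holds for every pair in the range. For instance at (p, q) = (0, 1): both sides equal 1.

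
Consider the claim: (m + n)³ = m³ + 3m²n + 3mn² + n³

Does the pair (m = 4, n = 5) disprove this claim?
No

Substituting m = 4, n = 5:
LHS = (4 + 5)³ = 729
RHS = 4³ + 3·4²·5 + 3·4·5² + 5³ = 729

The sides agree, so this pair does not disprove the claim.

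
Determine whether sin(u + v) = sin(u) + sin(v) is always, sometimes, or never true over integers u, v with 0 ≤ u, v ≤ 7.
It holds at (u, v) = (2, 0) (both sides equal sin(2) ≈ 0.9093), but fails at (u, v) = (7, 7) (LHS = sin(14) ≈ 0.9906, RHS = 2·sin(7) ≈ 1.314).

Answer: Sometimes true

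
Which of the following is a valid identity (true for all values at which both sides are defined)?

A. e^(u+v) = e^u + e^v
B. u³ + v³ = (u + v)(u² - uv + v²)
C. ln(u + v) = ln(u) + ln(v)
B

A: fails at (5, 8) — LHS = e^13 ≈ 442413.4, RHS = e^5 + e^8 ≈ 3129.
B: holds — e.g. at (4, 6), both sides equal 280.
C: fails at (2, 3) — LHS = ln(5) ≈ 1.609, RHS = ln(2) + ln(3) ≈ 1.792.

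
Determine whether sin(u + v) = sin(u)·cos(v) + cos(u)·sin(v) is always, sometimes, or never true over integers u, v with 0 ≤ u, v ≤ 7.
Always true

The identity holds for every pair in the range. For instance at (u, v) = (0, 1): both sides equal sin(1) ≈ 0.8415.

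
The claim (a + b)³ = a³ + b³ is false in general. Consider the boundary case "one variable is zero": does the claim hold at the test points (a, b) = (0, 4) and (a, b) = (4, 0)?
Yes, holds at both test points

At (0, 4): LHS = 64, RHS = 64 → equal
At (4, 0): LHS = 64, RHS = 64 → equal

So the claim does hold at both of these boundary points, even though it is not an identity.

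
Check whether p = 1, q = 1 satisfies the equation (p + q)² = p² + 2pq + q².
Substituting p = 1, q = 1:

LHS = (1 + 1)² = 4
RHS = 1² + 2·1·1 + 1² = 4

LHS = RHS, so the equation holds at this point.

Answer: Holds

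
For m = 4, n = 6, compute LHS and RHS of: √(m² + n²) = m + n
LHS = √(4² + 6²) = 2·√(13) ≈ 7.211
RHS = 4 + 6 = 10

LHS ≠ RHS (they differ by about 2.789), so the equation does not hold here.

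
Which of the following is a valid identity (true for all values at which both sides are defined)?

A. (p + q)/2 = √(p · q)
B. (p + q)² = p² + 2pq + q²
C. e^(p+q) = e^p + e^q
A: fails at (6, 7) — LHS = 13/2, RHS = √(42) ≈ 6.481.
B: holds — e.g. at (4, 4), both sides equal 64.
C: fails at (2, 2) — LHS = e^4 ≈ 54.6, RHS = 2·e^2 ≈ 14.78.

Answer: B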